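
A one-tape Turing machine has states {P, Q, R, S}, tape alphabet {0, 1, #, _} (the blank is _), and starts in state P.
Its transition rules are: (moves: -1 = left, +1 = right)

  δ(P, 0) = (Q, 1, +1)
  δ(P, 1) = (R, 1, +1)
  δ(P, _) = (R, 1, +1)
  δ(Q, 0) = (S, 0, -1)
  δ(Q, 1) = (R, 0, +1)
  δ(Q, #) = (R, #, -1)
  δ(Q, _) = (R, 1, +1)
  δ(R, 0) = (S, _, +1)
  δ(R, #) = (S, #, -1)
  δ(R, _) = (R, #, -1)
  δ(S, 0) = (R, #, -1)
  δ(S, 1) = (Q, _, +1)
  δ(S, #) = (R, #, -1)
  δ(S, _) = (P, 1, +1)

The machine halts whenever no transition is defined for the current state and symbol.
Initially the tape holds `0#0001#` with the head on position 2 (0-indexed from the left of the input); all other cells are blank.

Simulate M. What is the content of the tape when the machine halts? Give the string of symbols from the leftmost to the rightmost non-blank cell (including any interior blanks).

P | 0#[0]001#   read 0 → write 1, move +1, go to Q
Q | 0#1[0]01#   read 0 → write 0, move -1, go to S
S | 0#[1]001#   read 1 → write _, move +1, go to Q
Q | 0#_[0]01#   read 0 → write 0, move -1, go to S
S | 0#[_]001#   read _ → write 1, move +1, go to P
P | 0#1[0]01#   read 0 → write 1, move +1, go to Q
Q | 0#11[0]1#   read 0 → write 0, move -1, go to S
S | 0#1[1]01#   read 1 → write _, move +1, go to Q
Q | 0#1_[0]1#   read 0 → write 0, move -1, go to S
S | 0#1[_]01#   read _ → write 1, move +1, go to P
P | 0#11[0]1#   read 0 → write 1, move +1, go to Q
Q | 0#111[1]#   read 1 → write 0, move +1, go to R
R | 0#1110[#]   read # → write #, move -1, go to S
S | 0#111[0]#   read 0 → write #, move -1, go to R
R | 0#11[1]##
The non-blank tape span at halt is 0#111##.

0#111##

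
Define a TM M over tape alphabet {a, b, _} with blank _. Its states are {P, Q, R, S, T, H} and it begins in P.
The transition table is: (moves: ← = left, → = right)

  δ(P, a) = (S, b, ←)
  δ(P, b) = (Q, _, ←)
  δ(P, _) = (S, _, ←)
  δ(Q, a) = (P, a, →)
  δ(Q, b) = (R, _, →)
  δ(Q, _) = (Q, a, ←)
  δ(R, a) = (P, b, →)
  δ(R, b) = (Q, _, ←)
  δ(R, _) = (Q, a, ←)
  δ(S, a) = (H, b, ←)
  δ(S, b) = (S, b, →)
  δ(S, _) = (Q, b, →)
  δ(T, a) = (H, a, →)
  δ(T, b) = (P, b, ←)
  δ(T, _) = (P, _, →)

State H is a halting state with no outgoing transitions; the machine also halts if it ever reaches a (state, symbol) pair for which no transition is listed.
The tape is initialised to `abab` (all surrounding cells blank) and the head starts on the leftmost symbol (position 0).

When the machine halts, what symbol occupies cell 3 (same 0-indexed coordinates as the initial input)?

P | _[a]bab   read a → write b, move ←, go to S
S | [_]bbab   read _ → write b, move →, go to Q
Q | b[b]bab   read b → write _, move →, go to R
R | b_[b]ab   read b → write _, move ←, go to Q
Q | b[_]_ab   read _ → write a, move ←, go to Q
Q | [b]a_ab   read b → write _, move →, go to R
R | _[a]_ab   read a → write b, move →, go to P
P | _b[_]ab   read _ → write _, move ←, go to S
S | _[b]_ab   read b → write b, move →, go to S
S | _b[_]ab   read _ → write b, move →, go to Q
Q | _bb[a]b   read a → write a, move →, go to P
P | _bba[b]   read b → write _, move ←, go to Q
Q | _bb[a]_   read a → write a, move →, go to P
P | _bba[_]   read _ → write _, move ←, go to S
S | _bb[a]_   read a → write b, move ←, go to H
H | _b[b]b_
Cell 3 holds _ when M halts.

_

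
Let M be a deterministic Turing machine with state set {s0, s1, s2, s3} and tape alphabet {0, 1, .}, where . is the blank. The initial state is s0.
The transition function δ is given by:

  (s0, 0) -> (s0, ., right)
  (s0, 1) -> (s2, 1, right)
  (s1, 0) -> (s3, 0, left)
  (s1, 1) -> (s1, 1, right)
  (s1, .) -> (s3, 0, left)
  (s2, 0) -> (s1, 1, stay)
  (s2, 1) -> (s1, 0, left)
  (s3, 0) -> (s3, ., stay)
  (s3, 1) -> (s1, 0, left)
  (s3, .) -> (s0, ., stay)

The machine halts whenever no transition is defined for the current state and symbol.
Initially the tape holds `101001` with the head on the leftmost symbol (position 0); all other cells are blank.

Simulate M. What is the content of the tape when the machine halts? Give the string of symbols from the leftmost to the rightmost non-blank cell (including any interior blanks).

0000001

s0 | ..[1]01001   read 1 → write 1, move right, go to s2
s2 | ..1[0]1001   read 0 → write 1, move stay, go to s1
s1 | ..1[1]1001   read 1 → write 1, move right, go to s1
s1 | ..11[1]001   read 1 → write 1, move right, go to s1
s1 | ..111[0]01   read 0 → write 0, move left, go to s3
s3 | ..11[1]001   read 1 → write 0, move left, go to s1
s1 | ..1[1]0001   read 1 → write 1, move right, go to s1
s1 | ..11[0]001   read 0 → write 0, move left, go to s3
s3 | ..1[1]0001   read 1 → write 0, move left, go to s1
s1 | ..[1]00001   read 1 → write 1, move right, go to s1
s1 | ..1[0]0001   read 0 → write 0, move left, go to s3
s3 | ..[1]00001   read 1 → write 0, move left, go to s1
s1 | .[.]000001   read . → write 0, move left, go to s3
s3 | [.]0000001   read . → write ., move stay, go to s0
s0 | [.]0000001
The non-blank tape span at halt is 0000001.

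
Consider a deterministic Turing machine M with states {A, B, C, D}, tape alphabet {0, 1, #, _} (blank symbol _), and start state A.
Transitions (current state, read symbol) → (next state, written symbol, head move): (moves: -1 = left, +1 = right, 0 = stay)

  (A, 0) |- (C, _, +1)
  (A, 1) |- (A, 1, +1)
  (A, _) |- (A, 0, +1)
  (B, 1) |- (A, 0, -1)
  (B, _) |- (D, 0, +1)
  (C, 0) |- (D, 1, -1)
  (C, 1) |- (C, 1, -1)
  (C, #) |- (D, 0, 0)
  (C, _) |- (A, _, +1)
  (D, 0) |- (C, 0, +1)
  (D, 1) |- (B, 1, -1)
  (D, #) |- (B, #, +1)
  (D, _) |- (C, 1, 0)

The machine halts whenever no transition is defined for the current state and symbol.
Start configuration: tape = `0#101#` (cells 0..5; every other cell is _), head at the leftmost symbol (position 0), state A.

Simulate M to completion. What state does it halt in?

A

state=A head=0 tape=_[0]#101#   (A,0)→(C,_,+1)
state=C head=1 tape=__[#]101#   (C,#)→(D,0,0)
state=D head=1 tape=__[0]101#   (D,0)→(C,0,+1)
state=C head=2 tape=__0[1]01#   (C,1)→(C,1,-1)
state=C head=1 tape=__[0]101#   (C,0)→(D,1,-1)
state=D head=0 tape=_[_]1101#   (D,_)→(C,1,0)
state=C head=0 tape=_[1]1101#   (C,1)→(C,1,-1)
state=C head=-1 tape=[_]11101#   (C,_)→(A,_,+1)
state=A head=0 tape=_[1]1101#   (A,1)→(A,1,+1)
state=A head=1 tape=_1[1]101#   (A,1)→(A,1,+1)
state=A head=2 tape=_11[1]01#   (A,1)→(A,1,+1)
state=A head=3 tape=_111[0]1#   (A,0)→(C,_,+1)
state=C head=4 tape=_111_[1]#   (C,1)→(C,1,-1)
state=C head=3 tape=_111[_]1#   (C,_)→(A,_,+1)
state=A head=4 tape=_111_[1]#   (A,1)→(A,1,+1)
state=A head=5 tape=_111_1[#]
No transition is defined for (A, #); M halts in state A.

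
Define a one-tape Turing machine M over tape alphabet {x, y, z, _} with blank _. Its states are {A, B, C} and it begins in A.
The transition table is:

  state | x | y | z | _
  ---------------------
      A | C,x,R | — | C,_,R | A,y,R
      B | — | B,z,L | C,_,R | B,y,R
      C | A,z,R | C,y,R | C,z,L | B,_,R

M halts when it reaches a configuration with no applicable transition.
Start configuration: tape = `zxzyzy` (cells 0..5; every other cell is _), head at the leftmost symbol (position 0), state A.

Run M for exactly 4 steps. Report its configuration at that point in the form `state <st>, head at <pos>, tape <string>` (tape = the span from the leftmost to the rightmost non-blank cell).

state C, head at 4, tape z_yzy

A | [z]xzyzy   read z → write _, move R, go to C
C | _[x]zyzy   read x → write z, move R, go to A
A | _z[z]yzy   read z → write _, move R, go to C
C | _z_[y]zy   read y → write y, move R, go to C
C | _z_y[z]y
After 4 steps: state C, head at 4, tape z_yzy.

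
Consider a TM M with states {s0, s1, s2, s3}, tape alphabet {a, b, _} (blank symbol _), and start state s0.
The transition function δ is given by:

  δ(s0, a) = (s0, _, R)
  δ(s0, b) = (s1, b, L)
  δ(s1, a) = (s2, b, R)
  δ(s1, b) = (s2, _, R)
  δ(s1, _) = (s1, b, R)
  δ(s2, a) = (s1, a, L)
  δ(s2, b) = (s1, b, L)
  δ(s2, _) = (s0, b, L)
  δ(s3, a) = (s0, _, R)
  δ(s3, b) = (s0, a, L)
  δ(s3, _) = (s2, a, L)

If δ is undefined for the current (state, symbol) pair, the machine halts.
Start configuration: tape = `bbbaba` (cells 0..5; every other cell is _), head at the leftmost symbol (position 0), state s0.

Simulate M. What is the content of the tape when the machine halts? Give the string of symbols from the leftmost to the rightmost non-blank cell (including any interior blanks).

s0 | _[b]bbaba__   read b → write b, move L, go to s1
s1 | [_]bbbaba__   read _ → write b, move R, go to s1
s1 | b[b]bbaba__   read b → write _, move R, go to s2
s2 | b_[b]baba__   read b → write b, move L, go to s1
s1 | b[_]bbaba__   read _ → write b, move R, go to s1
s1 | bb[b]baba__   read b → write _, move R, go to s2
s2 | bb_[b]aba__   read b → write b, move L, go to s1
s1 | bb[_]baba__   read _ → write b, move R, go to s1
s1 | bbb[b]aba__   read b → write _, move R, go to s2
s2 | bbb_[a]ba__   read a → write a, move L, go to s1
s1 | bbb[_]aba__   read _ → write b, move R, go to s1
s1 | bbbb[a]ba__   read a → write b, move R, go to s2
s2 | bbbbb[b]a__   read b → write b, move L, go to s1
s1 | bbbb[b]ba__   read b → write _, move R, go to s2
s2 | bbbb_[b]a__   read b → write b, move L, go to s1
s1 | bbbb[_]ba__   read _ → write b, move R, go to s1
s1 | bbbbb[b]a__   read b → write _, move R, go to s2
s2 | bbbbb_[a]__   read a → write a, move L, go to s1
s1 | bbbbb[_]a__   read _ → write b, move R, go to s1
s1 | bbbbbb[a]__   read a → write b, move R, go to s2
s2 | bbbbbbb[_]_   read _ → write b, move L, go to s0
s0 | bbbbbb[b]b_   read b → write b, move L, go to s1
s1 | bbbbb[b]bb_   read b → write _, move R, go to s2
s2 | bbbbb_[b]b_   read b → write b, move L, go to s1
s1 | bbbbb[_]bb_   read _ → write b, move R, go to s1
s1 | bbbbbb[b]b_   read b → write _, move R, go to s2
s2 | bbbbbb_[b]_   read b → write b, move L, go to s1
s1 | bbbbbb[_]b_   read _ → write b, move R, go to s1
s1 | bbbbbbb[b]_   read b → write _, move R, go to s2
s2 | bbbbbbb_[_]   read _ → write b, move L, go to s0
s0 | bbbbbbb[_]b
The non-blank tape span at halt is bbbbbbb_b.

bbbbbbb_b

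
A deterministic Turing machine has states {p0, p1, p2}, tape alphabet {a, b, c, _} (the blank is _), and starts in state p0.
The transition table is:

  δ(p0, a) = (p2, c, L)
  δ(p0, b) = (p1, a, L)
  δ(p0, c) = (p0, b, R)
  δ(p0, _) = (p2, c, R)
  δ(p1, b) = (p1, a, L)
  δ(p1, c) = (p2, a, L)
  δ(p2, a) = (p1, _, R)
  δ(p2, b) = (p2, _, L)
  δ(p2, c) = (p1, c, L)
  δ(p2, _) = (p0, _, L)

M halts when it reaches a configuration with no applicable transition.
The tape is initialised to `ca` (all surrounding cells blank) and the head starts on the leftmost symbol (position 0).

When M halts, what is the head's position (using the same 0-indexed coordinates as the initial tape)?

2

p0 | ____[c]a_   read c → write b, move R, go to p0
p0 | ____b[a]_   read a → write c, move L, go to p2
p2 | ____[b]c_   read b → write _, move L, go to p2
p2 | ___[_]_c_   read _ → write _, move L, go to p0
p0 | __[_]__c_   read _ → write c, move R, go to p2
p2 | __c[_]_c_   read _ → write _, move L, go to p0
p0 | __[c]__c_   read c → write b, move R, go to p0
p0 | __b[_]_c_   read _ → write c, move R, go to p2
p2 | __bc[_]c_   read _ → write _, move L, go to p0
p0 | __b[c]_c_   read c → write b, move R, go to p0
p0 | __bb[_]c_   read _ → write c, move R, go to p2
p2 | __bbc[c]_   read c → write c, move L, go to p1
p1 | __bb[c]c_   read c → write a, move L, go to p2
p2 | __b[b]ac_   read b → write _, move L, go to p2
p2 | __[b]_ac_   read b → write _, move L, go to p2
p2 | _[_]__ac_   read _ → write _, move L, go to p0
p0 | [_]___ac_   read _ → write c, move R, go to p2
p2 | c[_]__ac_   read _ → write _, move L, go to p0
p0 | [c]___ac_   read c → write b, move R, go to p0
p0 | b[_]__ac_   read _ → write c, move R, go to p2
p2 | bc[_]_ac_   read _ → write _, move L, go to p0
p0 | b[c]__ac_   read c → write b, move R, go to p0
p0 | bb[_]_ac_   read _ → write c, move R, go to p2
p2 | bbc[_]ac_   read _ → write _, move L, go to p0
p0 | bb[c]_ac_   read c → write b, move R, go to p0
p0 | bbb[_]ac_   read _ → write c, move R, go to p2
p2 | bbbc[a]c_   read a → write _, move R, go to p1
p1 | bbbc_[c]_   read c → write a, move L, go to p2
p2 | bbbc[_]a_   read _ → write _, move L, go to p0
p0 | bbb[c]_a_   read c → write b, move R, go to p0
p0 | bbbb[_]a_   read _ → write c, move R, go to p2
p2 | bbbbc[a]_   read a → write _, move R, go to p1
p1 | bbbbc_[_]
At halt the head is at cell 2.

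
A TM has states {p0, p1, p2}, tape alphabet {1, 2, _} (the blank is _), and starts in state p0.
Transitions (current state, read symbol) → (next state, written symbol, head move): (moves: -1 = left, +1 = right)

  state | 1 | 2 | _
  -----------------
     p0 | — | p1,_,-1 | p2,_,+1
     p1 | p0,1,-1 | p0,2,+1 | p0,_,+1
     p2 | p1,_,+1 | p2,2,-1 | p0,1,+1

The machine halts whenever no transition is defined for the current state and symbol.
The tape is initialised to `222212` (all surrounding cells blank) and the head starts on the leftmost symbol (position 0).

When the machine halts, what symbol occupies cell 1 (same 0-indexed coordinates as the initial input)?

state=p0 head=0 tape=_[2]22212   (p0,2)→(p1,_,-1)
state=p1 head=-1 tape=[_]_22212   (p1,_)→(p0,_,+1)
state=p0 head=0 tape=_[_]22212   (p0,_)→(p2,_,+1)
state=p2 head=1 tape=__[2]2212   (p2,2)→(p2,2,-1)
state=p2 head=0 tape=_[_]22212   (p2,_)→(p0,1,+1)
state=p0 head=1 tape=_1[2]2212   (p0,2)→(p1,_,-1)
state=p1 head=0 tape=_[1]_2212   (p1,1)→(p0,1,-1)
state=p0 head=-1 tape=[_]1_2212   (p0,_)→(p2,_,+1)
state=p2 head=0 tape=_[1]_2212   (p2,1)→(p1,_,+1)
state=p1 head=1 tape=__[_]2212   (p1,_)→(p0,_,+1)
state=p0 head=2 tape=___[2]212   (p0,2)→(p1,_,-1)
state=p1 head=1 tape=__[_]_212   (p1,_)→(p0,_,+1)
state=p0 head=2 tape=___[_]212   (p0,_)→(p2,_,+1)
state=p2 head=3 tape=____[2]12   (p2,2)→(p2,2,-1)
state=p2 head=2 tape=___[_]212   (p2,_)→(p0,1,+1)
state=p0 head=3 tape=___1[2]12   (p0,2)→(p1,_,-1)
state=p1 head=2 tape=___[1]_12   (p1,1)→(p0,1,-1)
state=p0 head=1 tape=__[_]1_12   (p0,_)→(p2,_,+1)
state=p2 head=2 tape=___[1]_12   (p2,1)→(p1,_,+1)
state=p1 head=3 tape=____[_]12   (p1,_)→(p0,_,+1)
state=p0 head=4 tape=_____[1]2
Cell 1 holds _ when M halts.

_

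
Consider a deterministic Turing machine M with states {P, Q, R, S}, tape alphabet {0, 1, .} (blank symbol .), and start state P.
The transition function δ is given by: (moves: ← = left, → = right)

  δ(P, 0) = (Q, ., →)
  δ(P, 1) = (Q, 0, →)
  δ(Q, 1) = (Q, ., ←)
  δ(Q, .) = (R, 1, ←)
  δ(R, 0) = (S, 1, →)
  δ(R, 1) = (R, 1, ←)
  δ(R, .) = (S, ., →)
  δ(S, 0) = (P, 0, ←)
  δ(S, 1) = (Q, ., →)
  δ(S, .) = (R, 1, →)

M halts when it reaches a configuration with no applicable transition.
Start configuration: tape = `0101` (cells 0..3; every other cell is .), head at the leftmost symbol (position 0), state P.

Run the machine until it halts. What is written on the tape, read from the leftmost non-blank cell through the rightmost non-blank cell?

state=P head=0 tape=.[0]101   (P,0)→(Q,.,→)
state=Q head=1 tape=..[1]01   (Q,1)→(Q,.,←)
state=Q head=0 tape=.[.].01   (Q,.)→(R,1,←)
state=R head=-1 tape=[.]1.01   (R,.)→(S,.,→)
state=S head=0 tape=.[1].01   (S,1)→(Q,.,→)
state=Q head=1 tape=..[.]01   (Q,.)→(R,1,←)
state=R head=0 tape=.[.]101   (R,.)→(S,.,→)
state=S head=1 tape=..[1]01   (S,1)→(Q,.,→)
state=Q head=2 tape=...[0]1
The non-blank tape span at halt is 01.

01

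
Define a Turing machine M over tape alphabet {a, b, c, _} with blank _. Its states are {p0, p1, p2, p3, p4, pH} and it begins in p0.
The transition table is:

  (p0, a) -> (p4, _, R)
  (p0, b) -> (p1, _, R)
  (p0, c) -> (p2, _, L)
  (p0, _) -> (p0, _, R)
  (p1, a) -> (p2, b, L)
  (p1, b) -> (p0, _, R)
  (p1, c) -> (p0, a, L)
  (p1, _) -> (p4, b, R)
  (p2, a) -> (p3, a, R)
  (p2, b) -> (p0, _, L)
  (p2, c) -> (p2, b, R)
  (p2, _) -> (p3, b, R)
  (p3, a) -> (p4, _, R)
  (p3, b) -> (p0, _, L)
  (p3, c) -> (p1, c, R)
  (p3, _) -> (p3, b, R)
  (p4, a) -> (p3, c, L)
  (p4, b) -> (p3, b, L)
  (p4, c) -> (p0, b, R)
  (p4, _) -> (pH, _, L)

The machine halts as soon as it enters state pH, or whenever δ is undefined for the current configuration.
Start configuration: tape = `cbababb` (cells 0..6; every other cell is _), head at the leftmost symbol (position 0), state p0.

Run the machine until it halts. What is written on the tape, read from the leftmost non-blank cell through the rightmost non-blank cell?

b_b_b___b

p0 | _[c]bababb__   read c → write _, move L, go to p2
p2 | [_]_bababb__   read _ → write b, move R, go to p3
p3 | b[_]bababb__   read _ → write b, move R, go to p3
p3 | bb[b]ababb__   read b → write _, move L, go to p0
p0 | b[b]_ababb__   read b → write _, move R, go to p1
p1 | b_[_]ababb__   read _ → write b, move R, go to p4
p4 | b_b[a]babb__   read a → write c, move L, go to p3
p3 | b_[b]cbabb__   read b → write _, move L, go to p0
p0 | b[_]_cbabb__   read _ → write _, move R, go to p0
p0 | b_[_]cbabb__   read _ → write _, move R, go to p0
p0 | b__[c]babb__   read c → write _, move L, go to p2
p2 | b_[_]_babb__   read _ → write b, move R, go to p3
p3 | b_b[_]babb__   read _ → write b, move R, go to p3
p3 | b_bb[b]abb__   read b → write _, move L, go to p0
p0 | b_b[b]_abb__   read b → write _, move R, go to p1
p1 | b_b_[_]abb__   read _ → write b, move R, go to p4
p4 | b_b_b[a]bb__   read a → write c, move L, go to p3
p3 | b_b_[b]cbb__   read b → write _, move L, go to p0
p0 | b_b[_]_cbb__   read _ → write _, move R, go to p0
p0 | b_b_[_]cbb__   read _ → write _, move R, go to p0
p0 | b_b__[c]bb__   read c → write _, move L, go to p2
p2 | b_b_[_]_bb__   read _ → write b, move R, go to p3
p3 | b_b_b[_]bb__   read _ → write b, move R, go to p3
p3 | b_b_bb[b]b__   read b → write _, move L, go to p0
p0 | b_b_b[b]_b__   read b → write _, move R, go to p1
p1 | b_b_b_[_]b__   read _ → write b, move R, go to p4
p4 | b_b_b_b[b]__   read b → write b, move L, go to p3
p3 | b_b_b_[b]b__   read b → write _, move L, go to p0
p0 | b_b_b[_]_b__   read _ → write _, move R, go to p0
p0 | b_b_b_[_]b__   read _ → write _, move R, go to p0
p0 | b_b_b__[b]__   read b → write _, move R, go to p1
p1 | b_b_b___[_]_   read _ → write b, move R, go to p4
p4 | b_b_b___b[_]   read _ → write _, move L, go to pH
pH | b_b_b___[b]_
The non-blank tape span at halt is b_b_b___b.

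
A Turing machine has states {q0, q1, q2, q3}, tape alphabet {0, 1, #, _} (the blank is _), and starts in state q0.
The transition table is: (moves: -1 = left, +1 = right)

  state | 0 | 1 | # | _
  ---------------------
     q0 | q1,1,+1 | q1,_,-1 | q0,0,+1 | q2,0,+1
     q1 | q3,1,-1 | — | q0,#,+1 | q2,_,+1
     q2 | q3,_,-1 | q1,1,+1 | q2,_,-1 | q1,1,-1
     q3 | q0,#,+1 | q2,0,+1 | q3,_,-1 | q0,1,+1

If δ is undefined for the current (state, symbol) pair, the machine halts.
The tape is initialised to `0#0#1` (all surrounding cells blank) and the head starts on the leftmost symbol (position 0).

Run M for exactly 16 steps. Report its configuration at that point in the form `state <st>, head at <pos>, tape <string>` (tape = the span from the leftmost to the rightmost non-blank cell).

state=q0 head=0 tape=[0]#0#1_   (q0,0)→(q1,1,+1)
state=q1 head=1 tape=1[#]0#1_   (q1,#)→(q0,#,+1)
state=q0 head=2 tape=1#[0]#1_   (q0,0)→(q1,1,+1)
state=q1 head=3 tape=1#1[#]1_   (q1,#)→(q0,#,+1)
state=q0 head=4 tape=1#1#[1]_   (q0,1)→(q1,_,-1)
state=q1 head=3 tape=1#1[#]__   (q1,#)→(q0,#,+1)
state=q0 head=4 tape=1#1#[_]_   (q0,_)→(q2,0,+1)
state=q2 head=5 tape=1#1#0[_]   (q2,_)→(q1,1,-1)
state=q1 head=4 tape=1#1#[0]1   (q1,0)→(q3,1,-1)
state=q3 head=3 tape=1#1[#]11   (q3,#)→(q3,_,-1)
state=q3 head=2 tape=1#[1]_11   (q3,1)→(q2,0,+1)
state=q2 head=3 tape=1#0[_]11   (q2,_)→(q1,1,-1)
state=q1 head=2 tape=1#[0]111   (q1,0)→(q3,1,-1)
state=q3 head=1 tape=1[#]1111   (q3,#)→(q3,_,-1)
state=q3 head=0 tape=[1]_1111   (q3,1)→(q2,0,+1)
state=q2 head=1 tape=0[_]1111   (q2,_)→(q1,1,-1)
state=q1 head=0 tape=[0]11111
After 16 steps: state q1, head at 0, tape 011111.

state q1, head at 0, tape 011111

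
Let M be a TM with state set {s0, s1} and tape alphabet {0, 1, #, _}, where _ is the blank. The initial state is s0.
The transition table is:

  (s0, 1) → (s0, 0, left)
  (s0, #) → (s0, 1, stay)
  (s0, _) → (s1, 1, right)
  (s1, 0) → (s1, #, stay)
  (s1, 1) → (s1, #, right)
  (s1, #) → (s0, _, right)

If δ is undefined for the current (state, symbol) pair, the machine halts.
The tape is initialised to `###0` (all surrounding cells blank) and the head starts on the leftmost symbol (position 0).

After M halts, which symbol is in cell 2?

s0 | _[#]##0   read # → write 1, move stay, go to s0
s0 | _[1]##0   read 1 → write 0, move left, go to s0
s0 | [_]0##0   read _ → write 1, move right, go to s1
s1 | 1[0]##0   read 0 → write #, move stay, go to s1
s1 | 1[#]##0   read # → write _, move right, go to s0
s0 | 1_[#]#0   read # → write 1, move stay, go to s0
s0 | 1_[1]#0   read 1 → write 0, move left, go to s0
s0 | 1[_]0#0   read _ → write 1, move right, go to s1
s1 | 11[0]#0   read 0 → write #, move stay, go to s1
s1 | 11[#]#0   read # → write _, move right, go to s0
s0 | 11_[#]0   read # → write 1, move stay, go to s0
s0 | 11_[1]0   read 1 → write 0, move left, go to s0
s0 | 11[_]00   read _ → write 1, move right, go to s1
s1 | 111[0]0   read 0 → write #, move stay, go to s1
s1 | 111[#]0   read # → write _, move right, go to s0
s0 | 111_[0]
Cell 2 holds _ when M halts.

_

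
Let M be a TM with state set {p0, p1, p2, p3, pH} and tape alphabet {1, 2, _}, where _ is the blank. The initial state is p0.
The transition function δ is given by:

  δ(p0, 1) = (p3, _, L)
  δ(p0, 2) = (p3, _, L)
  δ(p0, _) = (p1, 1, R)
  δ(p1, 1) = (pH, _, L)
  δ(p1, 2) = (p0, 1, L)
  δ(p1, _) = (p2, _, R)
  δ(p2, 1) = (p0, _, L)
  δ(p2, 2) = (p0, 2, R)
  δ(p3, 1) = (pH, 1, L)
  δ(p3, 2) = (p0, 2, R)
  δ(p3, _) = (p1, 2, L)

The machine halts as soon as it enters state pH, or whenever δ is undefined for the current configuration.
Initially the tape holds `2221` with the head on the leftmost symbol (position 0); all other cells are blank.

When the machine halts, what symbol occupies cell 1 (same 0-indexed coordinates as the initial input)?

_

state=p0 head=0 tape=__[2]221   (p0,2)→(p3,_,L)
state=p3 head=-1 tape=_[_]_221   (p3,_)→(p1,2,L)
state=p1 head=-2 tape=[_]2_221   (p1,_)→(p2,_,R)
state=p2 head=-1 tape=_[2]_221   (p2,2)→(p0,2,R)
state=p0 head=0 tape=_2[_]221   (p0,_)→(p1,1,R)
state=p1 head=1 tape=_21[2]21   (p1,2)→(p0,1,L)
state=p0 head=0 tape=_2[1]121   (p0,1)→(p3,_,L)
state=p3 head=-1 tape=_[2]_121   (p3,2)→(p0,2,R)
state=p0 head=0 tape=_2[_]121   (p0,_)→(p1,1,R)
state=p1 head=1 tape=_21[1]21   (p1,1)→(pH,_,L)
state=pH head=0 tape=_2[1]_21
Cell 1 holds _ when M halts.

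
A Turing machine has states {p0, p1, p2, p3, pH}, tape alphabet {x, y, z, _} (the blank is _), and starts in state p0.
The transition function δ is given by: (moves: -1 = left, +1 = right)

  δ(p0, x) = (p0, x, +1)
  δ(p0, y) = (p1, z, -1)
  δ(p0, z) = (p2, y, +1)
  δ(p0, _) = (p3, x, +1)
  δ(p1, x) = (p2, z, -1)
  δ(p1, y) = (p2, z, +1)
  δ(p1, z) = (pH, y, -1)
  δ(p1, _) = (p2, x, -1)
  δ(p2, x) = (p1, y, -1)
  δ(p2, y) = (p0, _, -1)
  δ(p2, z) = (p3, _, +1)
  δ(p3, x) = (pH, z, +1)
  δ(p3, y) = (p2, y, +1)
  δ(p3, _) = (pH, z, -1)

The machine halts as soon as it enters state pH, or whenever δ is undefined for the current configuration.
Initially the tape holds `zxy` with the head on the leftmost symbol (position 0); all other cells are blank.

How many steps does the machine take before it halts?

5

state=p0 head=0 tape=[z]xy   (p0,z)→(p2,y,+1)
state=p2 head=1 tape=y[x]y   (p2,x)→(p1,y,-1)
state=p1 head=0 tape=[y]yy   (p1,y)→(p2,z,+1)
state=p2 head=1 tape=z[y]y   (p2,y)→(p0,_,-1)
state=p0 head=0 tape=[z]_y   (p0,z)→(p2,y,+1)
state=p2 head=1 tape=y[_]y
M halts after 5 transitions.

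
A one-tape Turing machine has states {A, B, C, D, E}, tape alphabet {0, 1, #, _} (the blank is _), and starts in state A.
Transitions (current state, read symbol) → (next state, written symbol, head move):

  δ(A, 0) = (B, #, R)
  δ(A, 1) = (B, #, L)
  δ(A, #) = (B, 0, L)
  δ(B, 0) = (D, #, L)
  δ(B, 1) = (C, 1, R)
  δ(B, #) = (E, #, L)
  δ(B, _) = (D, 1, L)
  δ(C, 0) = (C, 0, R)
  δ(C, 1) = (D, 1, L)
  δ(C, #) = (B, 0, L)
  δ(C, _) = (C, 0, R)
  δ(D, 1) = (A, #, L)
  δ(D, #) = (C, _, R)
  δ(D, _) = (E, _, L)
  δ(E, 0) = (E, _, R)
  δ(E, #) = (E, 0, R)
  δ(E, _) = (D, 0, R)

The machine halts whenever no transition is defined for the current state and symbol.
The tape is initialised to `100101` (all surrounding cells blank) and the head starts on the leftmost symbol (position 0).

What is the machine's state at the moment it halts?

state=A head=0 tape=___[1]00101   (A,1)→(B,#,L)
state=B head=-1 tape=__[_]#00101   (B,_)→(D,1,L)
state=D head=-2 tape=_[_]1#00101   (D,_)→(E,_,L)
state=E head=-3 tape=[_]_1#00101   (E,_)→(D,0,R)
state=D head=-2 tape=0[_]1#00101   (D,_)→(E,_,L)
state=E head=-3 tape=[0]_1#00101   (E,0)→(E,_,R)
state=E head=-2 tape=_[_]1#00101   (E,_)→(D,0,R)
state=D head=-1 tape=_0[1]#00101   (D,1)→(A,#,L)
state=A head=-2 tape=_[0]##00101   (A,0)→(B,#,R)
state=B head=-1 tape=_#[#]#00101   (B,#)→(E,#,L)
state=E head=-2 tape=_[#]##00101   (E,#)→(E,0,R)
state=E head=-1 tape=_0[#]#00101   (E,#)→(E,0,R)
state=E head=0 tape=_00[#]00101   (E,#)→(E,0,R)
state=E head=1 tape=_000[0]0101   (E,0)→(E,_,R)
state=E head=2 tape=_000_[0]101   (E,0)→(E,_,R)
state=E head=3 tape=_000__[1]01
No transition is defined for (E, 1); M halts in state E.

E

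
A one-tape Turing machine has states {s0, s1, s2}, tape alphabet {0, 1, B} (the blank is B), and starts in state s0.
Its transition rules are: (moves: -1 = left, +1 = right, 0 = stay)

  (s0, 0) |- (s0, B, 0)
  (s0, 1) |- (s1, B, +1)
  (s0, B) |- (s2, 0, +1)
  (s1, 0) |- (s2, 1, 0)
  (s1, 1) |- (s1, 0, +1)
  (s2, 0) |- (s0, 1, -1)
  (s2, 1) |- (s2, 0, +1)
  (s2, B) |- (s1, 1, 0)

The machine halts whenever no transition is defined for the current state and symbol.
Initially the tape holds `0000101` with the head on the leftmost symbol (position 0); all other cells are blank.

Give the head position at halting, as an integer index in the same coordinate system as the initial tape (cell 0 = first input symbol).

8

s0 | [0]000101BB   read 0 → write B, move 0, go to s0
s0 | [B]000101BB   read B → write 0, move +1, go to s2
s2 | 0[0]00101BB   read 0 → write 1, move -1, go to s0
s0 | [0]100101BB   read 0 → write B, move 0, go to s0
s0 | [B]100101BB   read B → write 0, move +1, go to s2
s2 | 0[1]00101BB   read 1 → write 0, move +1, go to s2
s2 | 00[0]0101BB   read 0 → write 1, move -1, go to s0
s0 | 0[0]10101BB   read 0 → write B, move 0, go to s0
s0 | 0[B]10101BB   read B → write 0, move +1, go to s2
s2 | 00[1]0101BB   read 1 → write 0, move +1, go to s2
s2 | 000[0]101BB   read 0 → write 1, move -1, go to s0
s0 | 00[0]1101BB   read 0 → write B, move 0, go to s0
s0 | 00[B]1101BB   read B → write 0, move +1, go to s2
s2 | 000[1]101BB   read 1 → write 0, move +1, go to s2
s2 | 0000[1]01BB   read 1 → write 0, move +1, go to s2
s2 | 00000[0]1BB   read 0 → write 1, move -1, go to s0
s0 | 0000[0]11BB   read 0 → write B, move 0, go to s0
s0 | 0000[B]11BB   read B → write 0, move +1, go to s2
s2 | 00000[1]1BB   read 1 → write 0, move +1, go to s2
s2 | 000000[1]BB   read 1 → write 0, move +1, go to s2
s2 | 0000000[B]B   read B → write 1, move 0, go to s1
s1 | 0000000[1]B   read 1 → write 0, move +1, go to s1
s1 | 00000000[B]
At halt the head is at cell 8.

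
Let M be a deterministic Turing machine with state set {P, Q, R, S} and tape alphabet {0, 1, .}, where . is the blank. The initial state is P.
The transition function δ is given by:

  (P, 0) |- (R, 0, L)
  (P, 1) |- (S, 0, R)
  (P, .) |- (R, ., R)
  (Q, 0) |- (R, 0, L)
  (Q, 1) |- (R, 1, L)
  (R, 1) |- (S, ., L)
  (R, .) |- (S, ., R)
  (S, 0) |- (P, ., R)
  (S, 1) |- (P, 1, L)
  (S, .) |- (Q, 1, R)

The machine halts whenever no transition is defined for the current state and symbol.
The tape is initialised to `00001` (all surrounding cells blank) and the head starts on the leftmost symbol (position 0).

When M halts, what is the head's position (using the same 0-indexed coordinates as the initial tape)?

6

P | .[0]0001..   read 0 → write 0, move L, go to R
R | [.]00001..   read . → write ., move R, go to S
S | .[0]0001..   read 0 → write ., move R, go to P
P | ..[0]001..   read 0 → write 0, move L, go to R
R | .[.]0001..   read . → write ., move R, go to S
S | ..[0]001..   read 0 → write ., move R, go to P
P | ...[0]01..   read 0 → write 0, move L, go to R
R | ..[.]001..   read . → write ., move R, go to S
S | ...[0]01..   read 0 → write ., move R, go to P
P | ....[0]1..   read 0 → write 0, move L, go to R
R | ...[.]01..   read . → write ., move R, go to S
S | ....[0]1..   read 0 → write ., move R, go to P
P | .....[1]..   read 1 → write 0, move R, go to S
S | .....0[.].   read . → write 1, move R, go to Q
Q | .....01[.]
At halt the head is at cell 6.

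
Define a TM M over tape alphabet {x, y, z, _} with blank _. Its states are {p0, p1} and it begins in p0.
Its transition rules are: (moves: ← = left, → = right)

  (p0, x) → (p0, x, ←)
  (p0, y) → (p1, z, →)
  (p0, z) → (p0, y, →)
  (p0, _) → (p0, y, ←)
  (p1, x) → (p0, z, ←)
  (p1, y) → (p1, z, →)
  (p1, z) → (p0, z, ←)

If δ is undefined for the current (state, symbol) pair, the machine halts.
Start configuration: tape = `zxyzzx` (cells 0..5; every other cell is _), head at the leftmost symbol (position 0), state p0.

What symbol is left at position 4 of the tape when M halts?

y

p0 | [z]xyzzx__   read z → write y, move →, go to p0
p0 | y[x]yzzx__   read x → write x, move ←, go to p0
p0 | [y]xyzzx__   read y → write z, move →, go to p1
p1 | z[x]yzzx__   read x → write z, move ←, go to p0
p0 | [z]zyzzx__   read z → write y, move →, go to p0
p0 | y[z]yzzx__   read z → write y, move →, go to p0
p0 | yy[y]zzx__   read y → write z, move →, go to p1
p1 | yyz[z]zx__   read z → write z, move ←, go to p0
p0 | yy[z]zzx__   read z → write y, move →, go to p0
p0 | yyy[z]zx__   read z → write y, move →, go to p0
p0 | yyyy[z]x__   read z → write y, move →, go to p0
p0 | yyyyy[x]__   read x → write x, move ←, go to p0
p0 | yyyy[y]x__   read y → write z, move →, go to p1
p1 | yyyyz[x]__   read x → write z, move ←, go to p0
p0 | yyyy[z]z__   read z → write y, move →, go to p0
p0 | yyyyy[z]__   read z → write y, move →, go to p0
p0 | yyyyyy[_]_   read _ → write y, move ←, go to p0
p0 | yyyyy[y]y_   read y → write z, move →, go to p1
p1 | yyyyyz[y]_   read y → write z, move →, go to p1
p1 | yyyyyzz[_]
Cell 4 holds y when M halts.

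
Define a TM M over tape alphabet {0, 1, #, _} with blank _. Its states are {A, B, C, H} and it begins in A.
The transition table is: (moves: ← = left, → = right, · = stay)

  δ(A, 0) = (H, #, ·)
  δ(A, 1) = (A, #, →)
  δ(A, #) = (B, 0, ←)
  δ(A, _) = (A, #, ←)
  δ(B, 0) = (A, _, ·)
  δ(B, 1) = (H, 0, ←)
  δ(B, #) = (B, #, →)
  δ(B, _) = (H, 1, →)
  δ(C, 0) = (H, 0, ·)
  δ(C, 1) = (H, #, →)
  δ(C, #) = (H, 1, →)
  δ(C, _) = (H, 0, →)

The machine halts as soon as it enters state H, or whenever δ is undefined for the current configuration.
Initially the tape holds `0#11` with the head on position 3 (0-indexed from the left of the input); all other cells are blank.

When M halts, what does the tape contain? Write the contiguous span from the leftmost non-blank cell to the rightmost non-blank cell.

0#00#

state=A head=3 tape=0#1[1]_   (A,1)→(A,#,→)
state=A head=4 tape=0#1#[_]   (A,_)→(A,#,←)
state=A head=3 tape=0#1[#]#   (A,#)→(B,0,←)
state=B head=2 tape=0#[1]0#   (B,1)→(H,0,←)
state=H head=1 tape=0[#]00#
The non-blank tape span at halt is 0#00#.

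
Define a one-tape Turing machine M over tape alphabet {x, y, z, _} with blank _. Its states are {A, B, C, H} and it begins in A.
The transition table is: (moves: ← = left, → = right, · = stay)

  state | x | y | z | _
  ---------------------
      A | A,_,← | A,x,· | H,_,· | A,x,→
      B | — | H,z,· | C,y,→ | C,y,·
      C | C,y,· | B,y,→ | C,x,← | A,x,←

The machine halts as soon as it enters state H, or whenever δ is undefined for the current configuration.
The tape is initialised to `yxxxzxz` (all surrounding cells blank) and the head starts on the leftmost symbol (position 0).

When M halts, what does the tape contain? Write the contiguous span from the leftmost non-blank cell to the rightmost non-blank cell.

xxxxxxxx_xz

state=A head=0 tape=____[y]xxxzxz   (A,y)→(A,x,·)
state=A head=0 tape=____[x]xxxzxz   (A,x)→(A,_,←)
state=A head=-1 tape=___[_]_xxxzxz   (A,_)→(A,x,→)
state=A head=0 tape=___x[_]xxxzxz   (A,_)→(A,x,→)
state=A head=1 tape=___xx[x]xxzxz   (A,x)→(A,_,←)
state=A head=0 tape=___x[x]_xxzxz   (A,x)→(A,_,←)
state=A head=-1 tape=___[x]__xxzxz   (A,x)→(A,_,←)
state=A head=-2 tape=__[_]___xxzxz   (A,_)→(A,x,→)
state=A head=-1 tape=__x[_]__xxzxz   (A,_)→(A,x,→)
state=A head=0 tape=__xx[_]_xxzxz   (A,_)→(A,x,→)
state=A head=1 tape=__xxx[_]xxzxz   (A,_)→(A,x,→)
state=A head=2 tape=__xxxx[x]xzxz   (A,x)→(A,_,←)
state=A head=1 tape=__xxx[x]_xzxz   (A,x)→(A,_,←)
state=A head=0 tape=__xx[x]__xzxz   (A,x)→(A,_,←)
state=A head=-1 tape=__x[x]___xzxz   (A,x)→(A,_,←)
state=A head=-2 tape=__[x]____xzxz   (A,x)→(A,_,←)
state=A head=-3 tape=_[_]_____xzxz   (A,_)→(A,x,→)
state=A head=-2 tape=_x[_]____xzxz   (A,_)→(A,x,→)
state=A head=-1 tape=_xx[_]___xzxz   (A,_)→(A,x,→)
state=A head=0 tape=_xxx[_]__xzxz   (A,_)→(A,x,→)
state=A head=1 tape=_xxxx[_]_xzxz   (A,_)→(A,x,→)
state=A head=2 tape=_xxxxx[_]xzxz   (A,_)→(A,x,→)
state=A head=3 tape=_xxxxxx[x]zxz   (A,x)→(A,_,←)
state=A head=2 tape=_xxxxx[x]_zxz   (A,x)→(A,_,←)
state=A head=1 tape=_xxxx[x]__zxz   (A,x)→(A,_,←)
state=A head=0 tape=_xxx[x]___zxz   (A,x)→(A,_,←)
state=A head=-1 tape=_xx[x]____zxz   (A,x)→(A,_,←)
state=A head=-2 tape=_x[x]_____zxz   (A,x)→(A,_,←)
state=A head=-3 tape=_[x]______zxz   (A,x)→(A,_,←)
state=A head=-4 tape=[_]_______zxz   (A,_)→(A,x,→)
state=A head=-3 tape=x[_]______zxz   (A,_)→(A,x,→)
state=A head=-2 tape=xx[_]_____zxz   (A,_)→(A,x,→)
state=A head=-1 tape=xxx[_]____zxz   (A,_)→(A,x,→)
state=A head=0 tape=xxxx[_]___zxz   (A,_)→(A,x,→)
state=A head=1 tape=xxxxx[_]__zxz   (A,_)→(A,x,→)
state=A head=2 tape=xxxxxx[_]_zxz   (A,_)→(A,x,→)
state=A head=3 tape=xxxxxxx[_]zxz   (A,_)→(A,x,→)
state=A head=4 tape=xxxxxxxx[z]xz   (A,z)→(H,_,·)
state=H head=4 tape=xxxxxxxx[_]xz
The non-blank tape span at halt is xxxxxxxx_xz.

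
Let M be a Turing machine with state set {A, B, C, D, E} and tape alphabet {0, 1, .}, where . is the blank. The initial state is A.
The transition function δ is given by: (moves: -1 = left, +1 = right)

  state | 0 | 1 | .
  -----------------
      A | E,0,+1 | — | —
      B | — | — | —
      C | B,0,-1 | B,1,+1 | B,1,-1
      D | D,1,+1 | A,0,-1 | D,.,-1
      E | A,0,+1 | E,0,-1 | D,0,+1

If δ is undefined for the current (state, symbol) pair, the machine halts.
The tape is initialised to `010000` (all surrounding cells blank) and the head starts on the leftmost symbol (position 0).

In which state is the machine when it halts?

A | [0]10000..   read 0 → write 0, move +1, go to E
E | 0[1]0000..   read 1 → write 0, move -1, go to E
E | [0]00000..   read 0 → write 0, move +1, go to A
A | 0[0]0000..   read 0 → write 0, move +1, go to E
E | 00[0]000..   read 0 → write 0, move +1, go to A
A | 000[0]00..   read 0 → write 0, move +1, go to E
E | 0000[0]0..   read 0 → write 0, move +1, go to A
A | 00000[0]..   read 0 → write 0, move +1, go to E
E | 000000[.].   read . → write 0, move +1, go to D
D | 0000000[.]   read . → write ., move -1, go to D
D | 000000[0].   read 0 → write 1, move +1, go to D
D | 0000001[.]   read . → write ., move -1, go to D
D | 000000[1].   read 1 → write 0, move -1, go to A
A | 00000[0]0.   read 0 → write 0, move +1, go to E
E | 000000[0].   read 0 → write 0, move +1, go to A
A | 0000000[.]
No transition is defined for (A, .); M halts in state A.

A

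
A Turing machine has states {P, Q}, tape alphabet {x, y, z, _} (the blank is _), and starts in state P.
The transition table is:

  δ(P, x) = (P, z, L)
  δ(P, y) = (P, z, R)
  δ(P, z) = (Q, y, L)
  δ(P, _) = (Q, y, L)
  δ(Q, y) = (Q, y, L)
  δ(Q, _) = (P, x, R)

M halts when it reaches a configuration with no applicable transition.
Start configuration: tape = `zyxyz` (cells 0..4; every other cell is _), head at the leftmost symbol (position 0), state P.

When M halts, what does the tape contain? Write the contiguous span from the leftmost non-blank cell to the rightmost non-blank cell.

xzyzyz

state=P head=0 tape=_[z]yxyz   (P,z)→(Q,y,L)
state=Q head=-1 tape=[_]yyxyz   (Q,_)→(P,x,R)
state=P head=0 tape=x[y]yxyz   (P,y)→(P,z,R)
state=P head=1 tape=xz[y]xyz   (P,y)→(P,z,R)
state=P head=2 tape=xzz[x]yz   (P,x)→(P,z,L)
state=P head=1 tape=xz[z]zyz   (P,z)→(Q,y,L)
state=Q head=0 tape=x[z]yzyz
The non-blank tape span at halt is xzyzyz.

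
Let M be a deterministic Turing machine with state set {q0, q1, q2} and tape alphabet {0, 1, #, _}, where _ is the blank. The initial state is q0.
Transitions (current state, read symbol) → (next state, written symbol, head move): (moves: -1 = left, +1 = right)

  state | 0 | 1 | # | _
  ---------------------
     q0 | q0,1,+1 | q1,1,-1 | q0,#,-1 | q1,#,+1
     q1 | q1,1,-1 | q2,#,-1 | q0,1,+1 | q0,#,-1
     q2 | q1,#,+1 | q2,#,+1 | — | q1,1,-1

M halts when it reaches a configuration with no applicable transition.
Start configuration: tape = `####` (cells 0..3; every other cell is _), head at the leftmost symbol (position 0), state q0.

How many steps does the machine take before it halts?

q0 | ____[#]###   read # → write #, move -1, go to q0
q0 | ___[_]####   read _ → write #, move +1, go to q1
q1 | ___#[#]###   read # → write 1, move +1, go to q0
q0 | ___#1[#]##   read # → write #, move -1, go to q0
q0 | ___#[1]###   read 1 → write 1, move -1, go to q1
q1 | ___[#]1###   read # → write 1, move +1, go to q0
q0 | ___1[1]###   read 1 → write 1, move -1, go to q1
q1 | ___[1]1###   read 1 → write #, move -1, go to q2
q2 | __[_]#1###   read _ → write 1, move -1, go to q1
q1 | _[_]1#1###   read _ → write #, move -1, go to q0
q0 | [_]#1#1###   read _ → write #, move +1, go to q1
q1 | #[#]1#1###   read # → write 1, move +1, go to q0
q0 | #1[1]#1###   read 1 → write 1, move -1, go to q1
q1 | #[1]1#1###   read 1 → write #, move -1, go to q2
q2 | [#]#1#1###
M halts after 14 transitions.

14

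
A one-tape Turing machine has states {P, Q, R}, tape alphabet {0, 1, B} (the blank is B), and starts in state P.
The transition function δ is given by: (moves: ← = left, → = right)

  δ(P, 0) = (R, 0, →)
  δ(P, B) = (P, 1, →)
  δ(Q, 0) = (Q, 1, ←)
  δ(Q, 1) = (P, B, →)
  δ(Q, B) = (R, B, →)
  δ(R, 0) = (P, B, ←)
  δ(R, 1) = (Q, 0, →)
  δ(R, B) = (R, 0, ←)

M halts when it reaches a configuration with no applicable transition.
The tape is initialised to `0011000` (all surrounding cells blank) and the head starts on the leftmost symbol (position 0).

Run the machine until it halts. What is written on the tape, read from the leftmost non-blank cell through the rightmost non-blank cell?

state=P head=0 tape=B[0]011000   (P,0)→(R,0,→)
state=R head=1 tape=B0[0]11000   (R,0)→(P,B,←)
state=P head=0 tape=B[0]B11000   (P,0)→(R,0,→)
state=R head=1 tape=B0[B]11000   (R,B)→(R,0,←)
state=R head=0 tape=B[0]011000   (R,0)→(P,B,←)
state=P head=-1 tape=[B]B011000   (P,B)→(P,1,→)
state=P head=0 tape=1[B]011000   (P,B)→(P,1,→)
state=P head=1 tape=11[0]11000   (P,0)→(R,0,→)
state=R head=2 tape=110[1]1000   (R,1)→(Q,0,→)
state=Q head=3 tape=1100[1]000   (Q,1)→(P,B,→)
state=P head=4 tape=1100B[0]00   (P,0)→(R,0,→)
state=R head=5 tape=1100B0[0]0   (R,0)→(P,B,←)
state=P head=4 tape=1100B[0]B0   (P,0)→(R,0,→)
state=R head=5 tape=1100B0[B]0   (R,B)→(R,0,←)
state=R head=4 tape=1100B[0]00   (R,0)→(P,B,←)
state=P head=3 tape=1100[B]B00   (P,B)→(P,1,→)
state=P head=4 tape=11001[B]00   (P,B)→(P,1,→)
state=P head=5 tape=110011[0]0   (P,0)→(R,0,→)
state=R head=6 tape=1100110[0]   (R,0)→(P,B,←)
state=P head=5 tape=110011[0]B   (P,0)→(R,0,→)
state=R head=6 tape=1100110[B]   (R,B)→(R,0,←)
state=R head=5 tape=110011[0]0   (R,0)→(P,B,←)
state=P head=4 tape=11001[1]B0
The non-blank tape span at halt is 110011B0.

110011B0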